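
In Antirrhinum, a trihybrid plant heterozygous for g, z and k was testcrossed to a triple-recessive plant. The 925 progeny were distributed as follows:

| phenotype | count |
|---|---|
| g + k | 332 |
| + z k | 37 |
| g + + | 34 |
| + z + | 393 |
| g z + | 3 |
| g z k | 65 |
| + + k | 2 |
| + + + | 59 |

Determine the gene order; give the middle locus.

g

The two most frequent reciprocal classes, + z + and g + k, are the parental types, so the F1 was + z + / g + k.
The two rarest classes, g z + and + + k, are the double crossovers. Comparing them with the parentals, only the g allele has switched, so g is the middle locus and the order is z – g – k.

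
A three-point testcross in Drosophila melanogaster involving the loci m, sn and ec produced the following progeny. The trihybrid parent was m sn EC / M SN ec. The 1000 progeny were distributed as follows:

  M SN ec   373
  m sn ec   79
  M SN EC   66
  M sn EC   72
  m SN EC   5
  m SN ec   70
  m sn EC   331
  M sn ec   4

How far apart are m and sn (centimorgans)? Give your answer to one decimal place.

15.1 centimorgans

The two rarest classes, m SN EC and M sn ec, are the double crossovers. Comparing them with the parentals, only the sn allele has switched, so sn is the middle locus and the order is m – sn – ec.
Crossovers in the m–sn interval produce the single-crossover classes M sn EC and m SN ec (72 + 70 = 142) plus the double crossovers (9).
RF(m–sn) = (142 + 9) / 1000 = 151/1000 = 0.1510 → 15.1 centimorgans.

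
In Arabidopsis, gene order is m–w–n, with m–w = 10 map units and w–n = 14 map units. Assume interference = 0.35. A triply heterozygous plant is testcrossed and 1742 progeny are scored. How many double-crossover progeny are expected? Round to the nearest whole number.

16

Map distances give recombination frequencies of 0.100 and 0.140 for the two intervals.
With interference 0.35 (so coincidence = 0.65), expected double-crossover frequency = 0.100 × 0.140 × 0.65 = 0.00910.
Expected number = 0.00910 × 1742 = 15.85 ≈ 16.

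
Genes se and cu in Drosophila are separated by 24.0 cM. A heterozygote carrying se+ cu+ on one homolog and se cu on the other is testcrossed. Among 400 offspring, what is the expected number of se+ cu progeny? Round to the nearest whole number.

48

A map distance of 24.0 cM corresponds to a recombination frequency of 0.240.
The F1 is se+ cu+ / se cu, so se+ cu is a recombinant gamete class with expected frequency r/2 = 0.240/2 = 0.1200.
Expected number = 0.1200 × 400 = 48.00 ≈ 48.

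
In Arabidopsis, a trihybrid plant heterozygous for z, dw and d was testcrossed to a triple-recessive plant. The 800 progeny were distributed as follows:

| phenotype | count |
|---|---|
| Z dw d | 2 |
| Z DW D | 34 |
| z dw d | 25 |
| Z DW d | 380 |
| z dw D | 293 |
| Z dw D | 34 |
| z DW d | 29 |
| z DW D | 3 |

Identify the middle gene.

dw

The two most frequent reciprocal classes, z dw D and Z DW d, are the parental types, so the F1 was z dw D / Z DW d.
The two rarest classes, z DW D and Z dw d, are the double crossovers. Comparing them with the parentals, only the dw allele has switched, so dw is the middle locus and the order is z – dw – d.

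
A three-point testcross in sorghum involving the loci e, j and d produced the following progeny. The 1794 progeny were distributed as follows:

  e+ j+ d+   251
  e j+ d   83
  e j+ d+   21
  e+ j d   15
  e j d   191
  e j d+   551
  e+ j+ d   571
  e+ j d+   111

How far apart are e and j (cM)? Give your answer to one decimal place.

The two most frequent reciprocal classes, e+ j+ d and e j d+, are the parental types, so the F1 was e+ j+ d / e j d+.
The two rarest classes, e+ j d and e j+ d+, are the double crossovers. Comparing them with the parentals, only the j allele has switched, so j is the middle locus and the order is e – j – d.
Crossovers in the e–j interval produce the single-crossover classes e j+ d and e+ j d+ (83 + 111 = 194) plus the double crossovers (36).
RF(e–j) = (194 + 36) / 1794 = 230/1794 = 0.1282 → 12.8 cM.

12.8 cM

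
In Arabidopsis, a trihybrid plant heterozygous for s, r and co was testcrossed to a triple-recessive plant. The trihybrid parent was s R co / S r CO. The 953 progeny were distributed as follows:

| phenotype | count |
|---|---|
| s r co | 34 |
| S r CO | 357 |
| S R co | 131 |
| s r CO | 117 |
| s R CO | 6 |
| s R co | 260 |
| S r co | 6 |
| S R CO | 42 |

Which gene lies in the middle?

co

The two rarest classes, s R CO and S r co, are the double crossovers. Comparing them with the parentals, only the co allele has switched, so co is the middle locus and the order is r – co – s.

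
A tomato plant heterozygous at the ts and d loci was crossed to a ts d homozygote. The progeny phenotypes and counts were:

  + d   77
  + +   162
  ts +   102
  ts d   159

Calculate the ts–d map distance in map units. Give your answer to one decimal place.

35.8 map units

The two most frequent classes, + + (162) and ts d (159), are the parental types, so the F1 was + + / ts d.
The recombinant classes are + d and ts +: 77 + 102 = 179.
Recombination frequency = 179/500 = 0.3580 ≈ 35.8%, i.e. 35.8 map units.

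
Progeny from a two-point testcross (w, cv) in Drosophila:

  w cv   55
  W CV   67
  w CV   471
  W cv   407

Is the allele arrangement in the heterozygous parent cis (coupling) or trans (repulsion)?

trans

The two most frequent classes are W cv (407) and w CV (471); these are the parental (non-recombinant) types.
So the F1 carried W cv on one chromosome and w CV on the other — the recessive alleles are on opposite chromosomes (trans / repulsion).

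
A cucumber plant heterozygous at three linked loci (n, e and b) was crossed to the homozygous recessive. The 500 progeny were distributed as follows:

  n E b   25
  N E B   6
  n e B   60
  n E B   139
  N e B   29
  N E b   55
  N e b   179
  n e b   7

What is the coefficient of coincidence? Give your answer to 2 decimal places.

The two most frequent reciprocal classes, N e b and n E B, are the parental types, so the F1 was N e b / n E B.
The two rarest classes, n e b and N E B, are the double crossovers. Comparing them with the parentals, only the n allele has switched, so n is the middle locus and the order is e – n – b.
e–n: (115 + 13)/500 = 0.2560; n–b: (54 + 13)/500 = 0.1340.
Expected DCO frequency = 0.2560 × 0.1340 ≈ 0.03430; observed = 13/500 ≈ 0.02600.
Coefficient of coincidence = 0.02600/0.03430 ≈ 0.76.

0.76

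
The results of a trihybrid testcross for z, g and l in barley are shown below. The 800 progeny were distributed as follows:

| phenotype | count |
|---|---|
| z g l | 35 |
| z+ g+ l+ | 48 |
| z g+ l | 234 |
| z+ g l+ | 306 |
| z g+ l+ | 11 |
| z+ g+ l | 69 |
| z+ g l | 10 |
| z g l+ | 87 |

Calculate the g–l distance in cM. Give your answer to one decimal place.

13.0 cM

The two most frequent reciprocal classes, z g+ l and z+ g l+, are the parental types, so the F1 was z g+ l / z+ g l+.
The two rarest classes, z g+ l+ and z+ g l, are the double crossovers. Comparing them with the parentals, only the l allele has switched, so l is the middle locus and the order is z – l – g.
Crossovers in the l–g interval produce the single-crossover classes z g l and z+ g+ l+ (35 + 48 = 83) plus the double crossovers (21).
RF(l–g) = (83 + 21) / 800 = 104/800 = 0.1300 → 13.0 cM.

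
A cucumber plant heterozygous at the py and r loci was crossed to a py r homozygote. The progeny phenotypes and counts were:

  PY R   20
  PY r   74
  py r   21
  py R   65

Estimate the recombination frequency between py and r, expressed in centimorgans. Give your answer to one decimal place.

The two most frequent classes, PY r (74) and py R (65), are the parental types, so the F1 was PY r / py R.
The recombinant classes are PY R and py r: 20 + 21 = 41.
Recombination frequency = 41/180 = 0.2278 ≈ 22.8%, i.e. 22.8 centimorgans.

22.8 centimorgans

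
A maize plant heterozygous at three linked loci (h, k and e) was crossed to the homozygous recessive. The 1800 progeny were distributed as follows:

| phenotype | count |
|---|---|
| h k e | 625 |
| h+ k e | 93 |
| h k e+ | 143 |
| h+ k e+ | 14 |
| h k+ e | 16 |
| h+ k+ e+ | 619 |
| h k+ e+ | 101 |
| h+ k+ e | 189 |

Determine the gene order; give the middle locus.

The two most frequent reciprocal classes, h k e and h+ k+ e+, are the parental types, so the F1 was h k e / h+ k+ e+.
The two rarest classes, h k+ e and h+ k e+, are the double crossovers. Comparing them with the parentals, only the k allele has switched, so k is the middle locus and the order is e – k – h.

k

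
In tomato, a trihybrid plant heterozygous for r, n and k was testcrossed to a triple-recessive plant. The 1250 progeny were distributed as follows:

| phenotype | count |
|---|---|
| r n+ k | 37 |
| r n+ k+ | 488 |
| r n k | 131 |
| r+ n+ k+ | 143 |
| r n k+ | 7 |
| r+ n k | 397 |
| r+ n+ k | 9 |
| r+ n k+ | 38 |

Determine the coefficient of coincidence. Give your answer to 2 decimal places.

0.76

The two most frequent reciprocal classes, r n+ k+ and r+ n k, are the parental types, so the F1 was r n+ k+ / r+ n k.
The two rarest classes, r n k+ and r+ n+ k, are the double crossovers. Comparing them with the parentals, only the n allele has switched, so n is the middle locus and the order is k – n – r.
k–n: (75 + 16)/1250 = 0.0728; n–r: (274 + 16)/1250 = 0.2320.
Expected DCO frequency = 0.0728 × 0.2320 ≈ 0.01689; observed = 16/1250 ≈ 0.01280.
Coefficient of coincidence = 0.01280/0.01689 ≈ 0.76.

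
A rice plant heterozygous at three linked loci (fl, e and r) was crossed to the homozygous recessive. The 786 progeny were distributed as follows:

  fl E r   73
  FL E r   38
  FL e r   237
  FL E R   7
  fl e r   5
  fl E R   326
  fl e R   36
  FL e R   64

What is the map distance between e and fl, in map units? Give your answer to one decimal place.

The two most frequent reciprocal classes, fl E R and FL e r, are the parental types, so the F1 was fl E R / FL e r.
The two rarest classes, FL E R and fl e r, are the double crossovers. Comparing them with the parentals, only the fl allele has switched, so fl is the middle locus and the order is e – fl – r.
Crossovers in the e–fl interval produce the single-crossover classes fl e R and FL E r (36 + 38 = 74) plus the double crossovers (12).
RF(e–fl) = (74 + 12) / 786 = 86/786 = 0.1094 → 10.9 map units.

10.9 map units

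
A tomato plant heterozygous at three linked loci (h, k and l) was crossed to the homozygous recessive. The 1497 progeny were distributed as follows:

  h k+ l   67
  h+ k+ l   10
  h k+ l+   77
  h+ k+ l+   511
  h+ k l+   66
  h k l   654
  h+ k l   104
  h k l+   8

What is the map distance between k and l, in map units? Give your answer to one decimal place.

The two most frequent reciprocal classes, h+ k+ l+ and h k l, are the parental types, so the F1 was h+ k+ l+ / h k l.
The two rarest classes, h+ k+ l and h k l+, are the double crossovers. Comparing them with the parentals, only the l allele has switched, so l is the middle locus and the order is k – l – h.
Crossovers in the k–l interval produce the single-crossover classes h+ k l+ and h k+ l (66 + 67 = 133) plus the double crossovers (18).
RF(k–l) = (133 + 18) / 1497 = 151/1497 = 0.1009 → 10.1 map units.

10.1 map units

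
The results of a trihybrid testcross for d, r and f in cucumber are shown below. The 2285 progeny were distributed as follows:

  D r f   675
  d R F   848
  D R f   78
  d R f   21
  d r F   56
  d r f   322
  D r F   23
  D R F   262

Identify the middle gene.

The two most frequent reciprocal classes, D r f and d R F, are the parental types, so the F1 was D r f / d R F.
The two rarest classes, D r F and d R f, are the double crossovers. Comparing them with the parentals, only the f allele has switched, so f is the middle locus and the order is d – f – r.

f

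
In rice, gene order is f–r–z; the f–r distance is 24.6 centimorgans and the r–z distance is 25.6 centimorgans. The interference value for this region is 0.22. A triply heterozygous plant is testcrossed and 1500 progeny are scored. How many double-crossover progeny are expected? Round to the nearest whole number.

Map distances give recombination frequencies of 0.246 and 0.256 for the two intervals.
With interference 0.22 (so coincidence = 0.78), expected double-crossover frequency = 0.246 × 0.256 × 0.78 = 0.04912.
Expected number = 0.04912 × 1500 = 73.68 ≈ 74.

74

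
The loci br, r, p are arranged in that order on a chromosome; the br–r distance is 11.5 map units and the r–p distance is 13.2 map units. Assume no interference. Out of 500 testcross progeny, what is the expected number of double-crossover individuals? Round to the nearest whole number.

8

Map distances give recombination frequencies of 0.115 and 0.132 for the two intervals.
With no interference, expected double-crossover frequency = 0.115 × 0.132 = 0.01518.
Expected number = 0.01518 × 500 = 7.59 ≈ 8.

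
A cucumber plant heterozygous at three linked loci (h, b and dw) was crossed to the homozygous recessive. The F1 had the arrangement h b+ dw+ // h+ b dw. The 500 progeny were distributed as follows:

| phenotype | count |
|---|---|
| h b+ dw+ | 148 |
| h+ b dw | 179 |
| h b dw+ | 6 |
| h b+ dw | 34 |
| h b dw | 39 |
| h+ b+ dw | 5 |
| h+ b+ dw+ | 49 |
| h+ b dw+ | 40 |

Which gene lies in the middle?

The two rarest classes, h b dw+ and h+ b+ dw, are the double crossovers. Comparing them with the parentals, only the b allele has switched, so b is the middle locus and the order is h – b – dw.

b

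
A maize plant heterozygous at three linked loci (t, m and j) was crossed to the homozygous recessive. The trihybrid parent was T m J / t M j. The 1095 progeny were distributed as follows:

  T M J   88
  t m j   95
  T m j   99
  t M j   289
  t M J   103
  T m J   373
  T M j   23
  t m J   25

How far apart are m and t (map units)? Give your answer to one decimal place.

The two rarest classes, t m J and T M j, are the double crossovers. Comparing them with the parentals, only the t allele has switched, so t is the middle locus and the order is j – t – m.
Crossovers in the t–m interval produce the single-crossover classes T M J and t m j (88 + 95 = 183) plus the double crossovers (48).
RF(t–m) = (183 + 48) / 1095 = 231/1095 = 0.2110 → 21.1 map units.

21.1 map units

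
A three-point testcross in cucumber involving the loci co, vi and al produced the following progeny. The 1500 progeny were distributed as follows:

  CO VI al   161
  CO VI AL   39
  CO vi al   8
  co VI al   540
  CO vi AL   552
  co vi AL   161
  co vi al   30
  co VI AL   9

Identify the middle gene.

The two most frequent reciprocal classes, co VI al and CO vi AL, are the parental types, so the F1 was co VI al / CO vi AL.
The two rarest classes, co VI AL and CO vi al, are the double crossovers. Comparing them with the parentals, only the al allele has switched, so al is the middle locus and the order is co – al – vi.

al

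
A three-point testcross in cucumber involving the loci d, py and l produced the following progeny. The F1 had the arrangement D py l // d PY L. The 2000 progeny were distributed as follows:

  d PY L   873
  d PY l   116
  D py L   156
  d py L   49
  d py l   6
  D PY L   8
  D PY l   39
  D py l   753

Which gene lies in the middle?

The two rarest classes, d py l and D PY L, are the double crossovers. Comparing them with the parentals, only the d allele has switched, so d is the middle locus and the order is l – d – py.

d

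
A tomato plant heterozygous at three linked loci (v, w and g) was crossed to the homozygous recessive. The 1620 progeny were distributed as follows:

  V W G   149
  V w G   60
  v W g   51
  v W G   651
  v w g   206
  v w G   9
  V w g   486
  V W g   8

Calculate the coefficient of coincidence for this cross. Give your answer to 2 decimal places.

The two most frequent reciprocal classes, v W G and V w g, are the parental types, so the F1 was v W G / V w g.
The two rarest classes, v w G and V W g, are the double crossovers. Comparing them with the parentals, only the w allele has switched, so w is the middle locus and the order is g – w – v.
g–w: (111 + 17)/1620 = 0.0790; w–v: (355 + 17)/1620 = 0.2296.
Expected DCO frequency = 0.0790 × 0.2296 ≈ 0.01814; observed = 17/1620 ≈ 0.01049.
Coefficient of coincidence = 0.01049/0.01814 ≈ 0.58.

0.58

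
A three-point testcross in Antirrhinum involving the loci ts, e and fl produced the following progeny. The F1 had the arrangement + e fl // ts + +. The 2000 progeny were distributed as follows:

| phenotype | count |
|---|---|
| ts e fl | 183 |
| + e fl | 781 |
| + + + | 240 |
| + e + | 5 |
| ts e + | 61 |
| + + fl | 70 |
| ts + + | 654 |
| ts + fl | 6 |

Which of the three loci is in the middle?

The two rarest classes, + e + and ts + fl, are the double crossovers. Comparing them with the parentals, only the fl allele has switched, so fl is the middle locus and the order is e – fl – ts.

fl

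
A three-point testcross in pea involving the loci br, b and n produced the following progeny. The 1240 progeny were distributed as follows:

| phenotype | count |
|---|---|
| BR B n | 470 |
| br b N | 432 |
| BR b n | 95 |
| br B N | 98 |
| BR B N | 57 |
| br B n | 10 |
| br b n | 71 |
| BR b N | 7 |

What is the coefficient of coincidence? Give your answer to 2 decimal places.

The two most frequent reciprocal classes, BR B n and br b N, are the parental types, so the F1 was BR B n / br b N.
The two rarest classes, br B n and BR b N, are the double crossovers. Comparing them with the parentals, only the br allele has switched, so br is the middle locus and the order is b – br – n.
b–br: (193 + 17)/1240 = 0.1694; br–n: (128 + 17)/1240 = 0.1169.
Expected DCO frequency = 0.1694 × 0.1169 ≈ 0.01980; observed = 17/1240 ≈ 0.01371.
Coefficient of coincidence = 0.01371/0.01980 ≈ 0.69.

0.69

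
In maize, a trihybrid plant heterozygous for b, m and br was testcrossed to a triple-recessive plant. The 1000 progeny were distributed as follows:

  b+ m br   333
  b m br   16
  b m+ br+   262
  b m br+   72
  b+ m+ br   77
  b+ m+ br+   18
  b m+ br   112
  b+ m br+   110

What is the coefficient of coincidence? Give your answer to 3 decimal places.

The two most frequent reciprocal classes, b+ m br and b m+ br+, are the parental types, so the F1 was b+ m br / b m+ br+.
The two rarest classes, b m br and b+ m+ br+, are the double crossovers. Comparing them with the parentals, only the b allele has switched, so b is the middle locus and the order is br – b – m.
br–b: (222 + 34)/1000 = 0.2560; b–m: (149 + 34)/1000 = 0.1830.
Expected DCO frequency = 0.2560 × 0.1830 ≈ 0.04685; observed = 34/1000 ≈ 0.03400.
Coefficient of coincidence = 0.03400/0.04685 ≈ 0.726.

0.726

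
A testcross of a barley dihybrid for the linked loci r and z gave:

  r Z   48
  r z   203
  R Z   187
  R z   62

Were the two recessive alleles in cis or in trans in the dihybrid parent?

cis

The two most frequent classes are R Z (187) and r z (203); these are the parental (non-recombinant) types.
So the F1 carried R Z on one chromosome and r z on the other — the recessive alleles are on the same chromosome (cis / coupling).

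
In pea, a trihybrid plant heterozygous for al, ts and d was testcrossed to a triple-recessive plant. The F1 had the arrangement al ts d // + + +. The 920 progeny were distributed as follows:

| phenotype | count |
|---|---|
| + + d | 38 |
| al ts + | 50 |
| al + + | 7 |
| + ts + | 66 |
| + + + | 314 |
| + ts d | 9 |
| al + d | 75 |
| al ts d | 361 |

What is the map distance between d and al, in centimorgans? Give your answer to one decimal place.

The two rarest classes, + ts d and al + +, are the double crossovers. Comparing them with the parentals, only the al allele has switched, so al is the middle locus and the order is d – al – ts.
Crossovers in the d–al interval produce the single-crossover classes al ts + and + + d (50 + 38 = 88) plus the double crossovers (16).
RF(d–al) = (88 + 16) / 920 = 104/920 = 0.1130 → 11.3 centimorgans.

11.3 centimorgans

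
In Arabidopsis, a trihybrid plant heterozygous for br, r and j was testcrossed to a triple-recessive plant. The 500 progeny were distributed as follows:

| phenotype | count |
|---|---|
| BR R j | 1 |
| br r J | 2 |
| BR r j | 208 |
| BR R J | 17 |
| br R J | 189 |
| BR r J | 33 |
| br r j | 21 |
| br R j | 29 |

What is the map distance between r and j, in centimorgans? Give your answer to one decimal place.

The two most frequent reciprocal classes, br R J and BR r j, are the parental types, so the F1 was br R J / BR r j.
The two rarest classes, br r J and BR R j, are the double crossovers. Comparing them with the parentals, only the r allele has switched, so r is the middle locus and the order is j – r – br.
Crossovers in the j–r interval produce the single-crossover classes br R j and BR r J (29 + 33 = 62) plus the double crossovers (3).
RF(j–r) = (62 + 3) / 500 = 65/500 = 0.1300 → 13.0 centimorgans.

13.0 centimorgans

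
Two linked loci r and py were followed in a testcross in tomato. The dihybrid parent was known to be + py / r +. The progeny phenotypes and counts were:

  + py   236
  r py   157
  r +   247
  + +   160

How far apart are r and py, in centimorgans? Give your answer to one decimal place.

39.6 centimorgans

The recombinant classes are + + and r py: 160 + 157 = 317.
Recombination frequency = 317/800 = 0.3962 ≈ 39.6%, i.e. 39.6 centimorgans.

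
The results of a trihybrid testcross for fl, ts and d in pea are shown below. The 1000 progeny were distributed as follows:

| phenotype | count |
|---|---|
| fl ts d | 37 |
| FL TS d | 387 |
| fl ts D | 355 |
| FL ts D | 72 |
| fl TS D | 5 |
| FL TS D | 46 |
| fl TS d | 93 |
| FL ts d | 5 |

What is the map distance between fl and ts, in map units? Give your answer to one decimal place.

The two most frequent reciprocal classes, FL TS d and fl ts D, are the parental types, so the F1 was FL TS d / fl ts D.
The two rarest classes, FL ts d and fl TS D, are the double crossovers. Comparing them with the parentals, only the ts allele has switched, so ts is the middle locus and the order is d – ts – fl.
Crossovers in the ts–fl interval produce the single-crossover classes fl TS d and FL ts D (93 + 72 = 165) plus the double crossovers (10).
RF(ts–fl) = (165 + 10) / 1000 = 175/1000 = 0.1750 → 17.5 map units.

17.5 map units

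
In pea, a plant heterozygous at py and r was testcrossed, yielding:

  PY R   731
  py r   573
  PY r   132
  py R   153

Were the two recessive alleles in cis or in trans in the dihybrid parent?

The two most frequent classes are PY R (731) and py r (573); these are the parental (non-recombinant) types.
So the F1 carried PY R on one chromosome and py r on the other — the recessive alleles are on the same chromosome (cis / coupling).

cis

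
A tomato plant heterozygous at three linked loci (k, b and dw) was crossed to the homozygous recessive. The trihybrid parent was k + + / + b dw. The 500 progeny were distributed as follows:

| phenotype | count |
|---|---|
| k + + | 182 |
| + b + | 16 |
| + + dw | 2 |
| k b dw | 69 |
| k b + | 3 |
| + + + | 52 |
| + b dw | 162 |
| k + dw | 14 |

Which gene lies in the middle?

The two rarest classes, k b + and + + dw, are the double crossovers. Comparing them with the parentals, only the b allele has switched, so b is the middle locus and the order is dw – b – k.

b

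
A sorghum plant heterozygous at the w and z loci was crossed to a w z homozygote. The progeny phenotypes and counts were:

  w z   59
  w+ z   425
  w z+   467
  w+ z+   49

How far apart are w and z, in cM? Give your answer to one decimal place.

The two most frequent classes, w+ z (425) and w z+ (467), are the parental types, so the F1 was w+ z / w z+.
The recombinant classes are w+ z+ and w z: 49 + 59 = 108.
Recombination frequency = 108/1000 = 0.1080 ≈ 10.8%, i.e. 10.8 cM.

10.8 cM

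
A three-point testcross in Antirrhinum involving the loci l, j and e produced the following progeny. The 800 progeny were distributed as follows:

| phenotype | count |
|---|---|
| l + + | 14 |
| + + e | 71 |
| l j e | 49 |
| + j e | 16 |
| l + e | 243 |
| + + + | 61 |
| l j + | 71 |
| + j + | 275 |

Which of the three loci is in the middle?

e

The two most frequent reciprocal classes, + j + and l + e, are the parental types, so the F1 was + j + / l + e.
The two rarest classes, + j e and l + +, are the double crossovers. Comparing them with the parentals, only the e allele has switched, so e is the middle locus and the order is j – e – l.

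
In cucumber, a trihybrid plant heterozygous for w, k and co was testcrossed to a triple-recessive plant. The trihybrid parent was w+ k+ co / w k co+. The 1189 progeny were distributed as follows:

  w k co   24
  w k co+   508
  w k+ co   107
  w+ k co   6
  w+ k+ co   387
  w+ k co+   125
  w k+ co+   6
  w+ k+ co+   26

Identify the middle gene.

The two rarest classes, w+ k co and w k+ co+, are the double crossovers. Comparing them with the parentals, only the k allele has switched, so k is the middle locus and the order is w – k – co.

k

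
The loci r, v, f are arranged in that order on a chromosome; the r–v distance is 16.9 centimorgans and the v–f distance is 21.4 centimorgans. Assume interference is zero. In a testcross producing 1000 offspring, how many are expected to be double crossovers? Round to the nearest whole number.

Map distances give recombination frequencies of 0.169 and 0.214 for the two intervals.
With no interference, expected double-crossover frequency = 0.169 × 0.214 = 0.03617.
Expected number = 0.03617 × 1000 = 36.17 ≈ 36.

36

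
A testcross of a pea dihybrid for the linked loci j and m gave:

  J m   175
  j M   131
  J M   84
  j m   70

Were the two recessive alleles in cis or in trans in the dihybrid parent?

trans

The two most frequent classes are J m (175) and j M (131); these are the parental (non-recombinant) types.
So the F1 carried J m on one chromosome and j M on the other — the recessive alleles are on opposite chromosomes (trans / repulsion).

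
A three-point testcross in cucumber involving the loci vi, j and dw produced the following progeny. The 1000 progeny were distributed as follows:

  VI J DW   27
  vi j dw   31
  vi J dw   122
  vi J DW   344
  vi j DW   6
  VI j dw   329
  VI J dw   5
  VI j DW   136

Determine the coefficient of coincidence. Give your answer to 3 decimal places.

0.593

The two most frequent reciprocal classes, VI j dw and vi J DW, are the parental types, so the F1 was VI j dw / vi J DW.
The two rarest classes, VI J dw and vi j DW, are the double crossovers. Comparing them with the parentals, only the j allele has switched, so j is the middle locus and the order is dw – j – vi.
dw–j: (258 + 11)/1000 = 0.2690; j–vi: (58 + 11)/1000 = 0.0690.
Expected DCO frequency = 0.2690 × 0.0690 ≈ 0.01856; observed = 11/1000 ≈ 0.01100.
Coefficient of coincidence = 0.01100/0.01856 ≈ 0.593.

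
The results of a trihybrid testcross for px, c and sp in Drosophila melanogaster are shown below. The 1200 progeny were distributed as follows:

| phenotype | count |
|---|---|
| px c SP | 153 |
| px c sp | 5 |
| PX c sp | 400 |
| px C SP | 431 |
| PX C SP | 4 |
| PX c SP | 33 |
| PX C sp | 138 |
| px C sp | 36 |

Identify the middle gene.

The two most frequent reciprocal classes, px C SP and PX c sp, are the parental types, so the F1 was px C SP / PX c sp.
The two rarest classes, PX C SP and px c sp, are the double crossovers. Comparing them with the parentals, only the px allele has switched, so px is the middle locus and the order is c – px – sp.

px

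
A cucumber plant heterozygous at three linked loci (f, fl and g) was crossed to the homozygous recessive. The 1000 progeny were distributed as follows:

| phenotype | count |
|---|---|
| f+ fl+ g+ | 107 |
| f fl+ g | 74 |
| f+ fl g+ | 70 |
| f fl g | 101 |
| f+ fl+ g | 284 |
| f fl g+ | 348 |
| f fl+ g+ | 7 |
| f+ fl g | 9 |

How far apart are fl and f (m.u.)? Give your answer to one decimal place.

16.0 m.u.

The two most frequent reciprocal classes, f+ fl+ g and f fl g+, are the parental types, so the F1 was f+ fl+ g / f fl g+.
The two rarest classes, f+ fl g and f fl+ g+, are the double crossovers. Comparing them with the parentals, only the fl allele has switched, so fl is the middle locus and the order is g – fl – f.
Crossovers in the fl–f interval produce the single-crossover classes f fl+ g and f+ fl g+ (74 + 70 = 144) plus the double crossovers (16).
RF(fl–f) = (144 + 16) / 1000 = 160/1000 = 0.1600 → 16.0 m.u.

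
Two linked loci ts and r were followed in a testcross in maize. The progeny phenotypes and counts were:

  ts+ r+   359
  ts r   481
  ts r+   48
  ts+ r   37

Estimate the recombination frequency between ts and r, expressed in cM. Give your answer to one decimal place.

The two most frequent classes, ts+ r+ (359) and ts r (481), are the parental types, so the F1 was ts+ r+ / ts r.
The recombinant classes are ts+ r and ts r+: 37 + 48 = 85.
Recombination frequency = 85/925 = 0.0919 ≈ 9.2%, i.e. 9.2 cM.

9.2 cM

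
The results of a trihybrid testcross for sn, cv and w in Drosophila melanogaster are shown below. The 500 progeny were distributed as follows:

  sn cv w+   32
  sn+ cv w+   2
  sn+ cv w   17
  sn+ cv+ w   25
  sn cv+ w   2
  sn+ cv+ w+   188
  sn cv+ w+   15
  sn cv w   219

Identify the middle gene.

The two most frequent reciprocal classes, sn cv w and sn+ cv+ w+, are the parental types, so the F1 was sn cv w / sn+ cv+ w+.
The two rarest classes, sn cv+ w and sn+ cv w+, are the double crossovers. Comparing them with the parentals, only the cv allele has switched, so cv is the middle locus and the order is w – cv – sn.

cv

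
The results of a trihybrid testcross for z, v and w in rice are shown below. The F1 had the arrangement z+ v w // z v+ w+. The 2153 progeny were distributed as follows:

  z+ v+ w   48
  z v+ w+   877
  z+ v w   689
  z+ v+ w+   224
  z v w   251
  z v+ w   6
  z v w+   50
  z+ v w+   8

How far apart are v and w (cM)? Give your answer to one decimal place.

5.2 cM

The two rarest classes, z+ v w+ and z v+ w, are the double crossovers. Comparing them with the parentals, only the w allele has switched, so w is the middle locus and the order is z – w – v.
Crossovers in the w–v interval produce the single-crossover classes z+ v+ w and z v w+ (48 + 50 = 98) plus the double crossovers (14).
RF(w–v) = (98 + 14) / 2153 = 112/2153 = 0.0520 → 5.2 cM.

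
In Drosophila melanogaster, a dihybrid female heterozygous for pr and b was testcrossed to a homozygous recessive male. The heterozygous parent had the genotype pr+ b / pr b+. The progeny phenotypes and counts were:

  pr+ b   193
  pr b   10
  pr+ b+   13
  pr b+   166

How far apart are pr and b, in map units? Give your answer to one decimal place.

The recombinant classes are pr+ b+ and pr b: 13 + 10 = 23.
Recombination frequency = 23/382 = 0.0602 ≈ 6.0%, i.e. 6.0 map units.

6.0 map units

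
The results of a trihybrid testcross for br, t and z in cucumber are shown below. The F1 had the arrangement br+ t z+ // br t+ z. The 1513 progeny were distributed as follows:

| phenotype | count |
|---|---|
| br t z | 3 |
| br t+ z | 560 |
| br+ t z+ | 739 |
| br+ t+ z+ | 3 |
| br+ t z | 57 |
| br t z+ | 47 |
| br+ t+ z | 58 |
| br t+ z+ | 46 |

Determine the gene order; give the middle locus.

The two rarest classes, br+ t+ z+ and br t z, are the double crossovers. Comparing them with the parentals, only the t allele has switched, so t is the middle locus and the order is z – t – br.

t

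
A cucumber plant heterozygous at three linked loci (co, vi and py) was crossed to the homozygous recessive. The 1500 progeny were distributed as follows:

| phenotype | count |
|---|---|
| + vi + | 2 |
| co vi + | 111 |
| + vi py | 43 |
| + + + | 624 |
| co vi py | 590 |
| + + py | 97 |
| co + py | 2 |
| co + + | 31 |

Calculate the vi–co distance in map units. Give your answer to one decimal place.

5.2 map units

The two most frequent reciprocal classes, co vi py and + + +, are the parental types, so the F1 was co vi py / + + +.
The two rarest classes, co + py and + vi +, are the double crossovers. Comparing them with the parentals, only the vi allele has switched, so vi is the middle locus and the order is py – vi – co.
Crossovers in the vi–co interval produce the single-crossover classes + vi py and co + + (43 + 31 = 74) plus the double crossovers (4).
RF(vi–co) = (74 + 4) / 1500 = 78/1500 = 0.0520 → 5.2 map units.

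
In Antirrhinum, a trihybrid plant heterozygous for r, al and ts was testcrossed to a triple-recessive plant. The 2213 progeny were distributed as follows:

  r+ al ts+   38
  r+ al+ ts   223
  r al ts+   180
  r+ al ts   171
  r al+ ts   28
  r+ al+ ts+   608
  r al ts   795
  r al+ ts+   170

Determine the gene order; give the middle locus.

The two most frequent reciprocal classes, r+ al+ ts+ and r al ts, are the parental types, so the F1 was r+ al+ ts+ / r al ts.
The two rarest classes, r+ al ts+ and r al+ ts, are the double crossovers. Comparing them with the parentals, only the al allele has switched, so al is the middle locus and the order is ts – al – r.

al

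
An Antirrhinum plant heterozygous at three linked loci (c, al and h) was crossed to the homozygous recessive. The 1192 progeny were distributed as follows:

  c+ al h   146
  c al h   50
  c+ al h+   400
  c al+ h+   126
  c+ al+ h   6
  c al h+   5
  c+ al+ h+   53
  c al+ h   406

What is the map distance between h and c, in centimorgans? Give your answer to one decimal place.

23.7 centimorgans

The two most frequent reciprocal classes, c+ al h+ and c al+ h, are the parental types, so the F1 was c+ al h+ / c al+ h.
The two rarest classes, c al h+ and c+ al+ h, are the double crossovers. Comparing them with the parentals, only the c allele has switched, so c is the middle locus and the order is al – c – h.
Crossovers in the c–h interval produce the single-crossover classes c+ al h and c al+ h+ (146 + 126 = 272) plus the double crossovers (11).
RF(c–h) = (272 + 11) / 1192 = 283/1192 = 0.2374 → 23.7 centimorgans.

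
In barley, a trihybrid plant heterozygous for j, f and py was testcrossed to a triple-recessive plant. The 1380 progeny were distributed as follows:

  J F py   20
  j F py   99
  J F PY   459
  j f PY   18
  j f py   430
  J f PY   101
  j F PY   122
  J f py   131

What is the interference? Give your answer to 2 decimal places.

The two most frequent reciprocal classes, J F PY and j f py, are the parental types, so the F1 was J F PY / j f py.
The two rarest classes, J F py and j f PY, are the double crossovers. Comparing them with the parentals, only the py allele has switched, so py is the middle locus and the order is j – py – f.
j–py: (253 + 38)/1380 = 0.2109; py–f: (200 + 38)/1380 = 0.1725.
Expected DCO frequency = 0.2109 × 0.1725 ≈ 0.03638; observed = 38/1380 ≈ 0.02754.
Coefficient of coincidence = 0.02754/0.03638 ≈ 0.76; interference = 1 − 0.76 = 0.24.

0.24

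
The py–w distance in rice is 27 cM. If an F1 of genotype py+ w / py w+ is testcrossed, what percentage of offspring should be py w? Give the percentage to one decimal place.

13.5%

A map distance of 27 cM corresponds to a recombination frequency of 0.270.
The F1 is py+ w / py w+, so py w is a recombinant gamete class with expected frequency r/2 = 0.270/2 = 0.1350.
That is 0.1350 = 13.5% of the progeny.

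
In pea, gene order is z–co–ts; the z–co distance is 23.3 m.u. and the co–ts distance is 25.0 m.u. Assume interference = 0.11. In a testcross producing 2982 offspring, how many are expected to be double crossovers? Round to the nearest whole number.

Map distances give recombination frequencies of 0.233 and 0.250 for the two intervals.
With interference 0.11 (so coincidence = 0.89), expected double-crossover frequency = 0.233 × 0.250 × 0.89 = 0.05184.
Expected number = 0.05184 × 2982 = 154.59 ≈ 155.

155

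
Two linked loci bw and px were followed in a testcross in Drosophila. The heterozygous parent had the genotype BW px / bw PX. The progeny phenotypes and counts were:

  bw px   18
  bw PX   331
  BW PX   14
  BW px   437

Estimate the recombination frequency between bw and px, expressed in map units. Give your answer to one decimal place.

4.0 map units

The recombinant classes are BW PX and bw px: 14 + 18 = 32.
Recombination frequency = 32/800 = 0.0400 ≈ 4.0%, i.e. 4.0 map units.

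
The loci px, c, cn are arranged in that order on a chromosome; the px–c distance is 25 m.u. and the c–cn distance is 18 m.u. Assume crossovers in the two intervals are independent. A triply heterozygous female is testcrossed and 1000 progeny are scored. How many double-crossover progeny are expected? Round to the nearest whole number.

Map distances give recombination frequencies of 0.250 and 0.180 for the two intervals.
With no interference, expected double-crossover frequency = 0.250 × 0.180 = 0.04500.
Expected number = 0.04500 × 1000 = 45.00 ≈ 45.

45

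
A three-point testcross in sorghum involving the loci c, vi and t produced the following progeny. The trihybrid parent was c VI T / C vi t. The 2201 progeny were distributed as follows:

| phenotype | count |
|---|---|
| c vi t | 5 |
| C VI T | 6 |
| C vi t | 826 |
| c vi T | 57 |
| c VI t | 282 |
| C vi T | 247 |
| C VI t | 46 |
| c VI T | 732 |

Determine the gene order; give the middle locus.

c

The two rarest classes, C VI T and c vi t, are the double crossovers. Comparing them with the parentals, only the c allele has switched, so c is the middle locus and the order is t – c – vi.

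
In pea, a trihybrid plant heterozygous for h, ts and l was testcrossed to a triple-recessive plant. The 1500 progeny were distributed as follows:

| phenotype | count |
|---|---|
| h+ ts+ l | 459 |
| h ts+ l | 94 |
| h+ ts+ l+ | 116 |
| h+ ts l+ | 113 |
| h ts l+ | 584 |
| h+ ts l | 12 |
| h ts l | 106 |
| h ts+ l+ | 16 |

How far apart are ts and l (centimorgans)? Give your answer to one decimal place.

16.7 centimorgans

The two most frequent reciprocal classes, h+ ts+ l and h ts l+, are the parental types, so the F1 was h+ ts+ l / h ts l+.
The two rarest classes, h+ ts l and h ts+ l+, are the double crossovers. Comparing them with the parentals, only the ts allele has switched, so ts is the middle locus and the order is l – ts – h.
Crossovers in the l–ts interval produce the single-crossover classes h+ ts+ l+ and h ts l (116 + 106 = 222) plus the double crossovers (28).
RF(l–ts) = (222 + 28) / 1500 = 250/1500 = 0.1667 → 16.7 centimorgans.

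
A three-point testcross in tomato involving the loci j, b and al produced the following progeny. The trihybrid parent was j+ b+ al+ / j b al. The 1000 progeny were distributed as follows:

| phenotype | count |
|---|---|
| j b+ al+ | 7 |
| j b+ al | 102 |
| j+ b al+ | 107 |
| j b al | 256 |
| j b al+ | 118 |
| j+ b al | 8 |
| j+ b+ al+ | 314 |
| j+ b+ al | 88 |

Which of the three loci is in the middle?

The two rarest classes, j b+ al+ and j+ b al, are the double crossovers. Comparing them with the parentals, only the j allele has switched, so j is the middle locus and the order is b – j – al.

j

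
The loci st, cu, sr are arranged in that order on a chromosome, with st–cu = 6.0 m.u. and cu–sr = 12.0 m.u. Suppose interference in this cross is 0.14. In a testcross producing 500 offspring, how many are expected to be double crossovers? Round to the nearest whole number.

3

Map distances give recombination frequencies of 0.060 and 0.120 for the two intervals.
With interference 0.14 (so coincidence = 0.86), expected double-crossover frequency = 0.060 × 0.120 × 0.86 = 0.00619.
Expected number = 0.00619 × 500 = 3.10 ≈ 3.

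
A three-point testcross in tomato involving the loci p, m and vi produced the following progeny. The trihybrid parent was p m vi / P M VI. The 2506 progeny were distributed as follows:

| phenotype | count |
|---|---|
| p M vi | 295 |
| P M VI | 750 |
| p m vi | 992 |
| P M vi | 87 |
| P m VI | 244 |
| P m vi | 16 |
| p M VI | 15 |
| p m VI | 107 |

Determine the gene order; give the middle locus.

The two rarest classes, P m vi and p M VI, are the double crossovers. Comparing them with the parentals, only the p allele has switched, so p is the middle locus and the order is vi – p – m.

p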